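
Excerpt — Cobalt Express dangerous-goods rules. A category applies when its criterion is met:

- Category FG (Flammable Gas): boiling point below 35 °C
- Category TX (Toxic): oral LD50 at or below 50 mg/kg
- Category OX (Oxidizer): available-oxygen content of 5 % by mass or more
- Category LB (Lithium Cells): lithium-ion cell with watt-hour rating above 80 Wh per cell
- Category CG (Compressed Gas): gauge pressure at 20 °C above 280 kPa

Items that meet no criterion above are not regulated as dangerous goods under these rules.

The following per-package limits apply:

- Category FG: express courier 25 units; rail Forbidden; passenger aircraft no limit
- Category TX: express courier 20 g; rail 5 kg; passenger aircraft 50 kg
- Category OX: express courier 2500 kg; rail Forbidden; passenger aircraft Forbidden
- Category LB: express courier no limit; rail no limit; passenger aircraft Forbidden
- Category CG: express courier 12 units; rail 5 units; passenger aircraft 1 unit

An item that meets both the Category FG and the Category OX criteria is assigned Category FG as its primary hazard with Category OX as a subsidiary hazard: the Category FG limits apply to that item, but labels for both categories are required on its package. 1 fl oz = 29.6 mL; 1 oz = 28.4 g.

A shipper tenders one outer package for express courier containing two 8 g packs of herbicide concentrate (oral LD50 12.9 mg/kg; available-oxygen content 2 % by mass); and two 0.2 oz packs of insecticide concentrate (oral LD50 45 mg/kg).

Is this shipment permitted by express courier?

Oral LD50 12.9 mg/kg meets the Category TX criterion (Toxic), so the herbicide concentrate is Category TX.
With oral LD50 45 mg/kg (≤ 50 mg/kg), the insecticide concentrate falls in Category TX.
Category TX net quantity: (two 8 g packs = 16 g) + (two 0.2 oz packs = 11.36 g) = 27.36 g.
27.36 g exceeds the express courier limit of 20 g for Category TX.

No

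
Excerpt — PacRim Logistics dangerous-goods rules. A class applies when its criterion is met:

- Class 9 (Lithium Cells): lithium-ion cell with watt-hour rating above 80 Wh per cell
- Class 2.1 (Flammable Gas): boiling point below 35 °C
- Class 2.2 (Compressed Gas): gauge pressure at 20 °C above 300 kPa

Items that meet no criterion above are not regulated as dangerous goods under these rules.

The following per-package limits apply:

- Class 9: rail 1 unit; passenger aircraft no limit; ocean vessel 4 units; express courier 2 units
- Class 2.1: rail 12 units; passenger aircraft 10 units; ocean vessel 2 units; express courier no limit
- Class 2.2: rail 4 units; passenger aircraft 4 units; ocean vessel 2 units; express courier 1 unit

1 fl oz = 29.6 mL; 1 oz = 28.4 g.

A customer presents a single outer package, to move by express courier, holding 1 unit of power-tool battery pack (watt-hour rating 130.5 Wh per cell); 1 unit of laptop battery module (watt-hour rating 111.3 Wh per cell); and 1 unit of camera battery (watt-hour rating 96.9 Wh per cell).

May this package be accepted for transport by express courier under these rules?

No

With watt-hour rating 130.5 Wh per cell (> 80 Wh per cell), the power-tool battery pack falls in Class 9.
Laptop battery module: watt-hour rating 111.3 Wh per cell > 80 Wh per cell → Class 9 (Lithium Cells).
With watt-hour rating 96.9 Wh per cell (> 80 Wh per cell), the camera battery falls in Class 9.
Class 9 net quantity: 1 unit + 1 unit + 1 unit = 3 units.
3 units exceeds the express courier limit of 2 units for Class 9.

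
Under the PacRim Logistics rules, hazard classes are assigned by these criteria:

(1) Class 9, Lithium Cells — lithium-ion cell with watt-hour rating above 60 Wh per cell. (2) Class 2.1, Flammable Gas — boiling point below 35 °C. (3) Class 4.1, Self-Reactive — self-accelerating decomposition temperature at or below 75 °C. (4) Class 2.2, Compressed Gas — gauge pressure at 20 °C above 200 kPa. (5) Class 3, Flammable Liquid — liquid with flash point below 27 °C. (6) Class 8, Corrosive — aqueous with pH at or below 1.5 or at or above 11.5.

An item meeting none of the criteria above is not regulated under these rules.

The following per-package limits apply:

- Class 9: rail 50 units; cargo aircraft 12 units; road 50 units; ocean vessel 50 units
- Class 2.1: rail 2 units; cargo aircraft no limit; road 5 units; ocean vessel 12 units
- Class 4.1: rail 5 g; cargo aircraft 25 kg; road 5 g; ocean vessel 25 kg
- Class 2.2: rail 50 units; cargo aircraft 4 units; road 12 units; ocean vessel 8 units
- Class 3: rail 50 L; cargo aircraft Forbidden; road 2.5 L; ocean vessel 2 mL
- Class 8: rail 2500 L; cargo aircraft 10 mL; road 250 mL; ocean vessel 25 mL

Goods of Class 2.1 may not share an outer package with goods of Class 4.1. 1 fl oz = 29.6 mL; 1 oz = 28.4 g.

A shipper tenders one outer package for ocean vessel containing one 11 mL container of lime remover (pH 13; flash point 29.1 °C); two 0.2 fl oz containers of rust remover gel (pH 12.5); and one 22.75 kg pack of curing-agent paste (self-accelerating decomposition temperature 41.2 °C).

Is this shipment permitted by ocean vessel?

Yes

Lime remover: pH 13 ≥ 11.5 → Class 8 (Corrosive).
The rust remover gel has pH 12.5, which is ≥ 11.5, so it is Class 8 (Corrosive).
Curing-agent paste: self-accelerating decomposition temperature 41.2 °C ≤ 75 °C → Class 4.1 (Self-Reactive).
Class 4.1 quantity: 22.75 kg.
22.75 kg ≤ 25 kg (ocean vessel limit, Class 4.1) — within limit.
Class 8 net quantity: 11 mL + (two 0.2 fl oz containers = 11.84 mL) = 22.84 mL.
22.84 mL ≤ 25 mL (ocean vessel limit, Class 8) — within limit.
The segregation rule (Class 2.1 with Class 4.1) does not apply to Class 4.1 with Class 8.
Every hazard class is within its ocean vessel limit and no segregation rule is violated.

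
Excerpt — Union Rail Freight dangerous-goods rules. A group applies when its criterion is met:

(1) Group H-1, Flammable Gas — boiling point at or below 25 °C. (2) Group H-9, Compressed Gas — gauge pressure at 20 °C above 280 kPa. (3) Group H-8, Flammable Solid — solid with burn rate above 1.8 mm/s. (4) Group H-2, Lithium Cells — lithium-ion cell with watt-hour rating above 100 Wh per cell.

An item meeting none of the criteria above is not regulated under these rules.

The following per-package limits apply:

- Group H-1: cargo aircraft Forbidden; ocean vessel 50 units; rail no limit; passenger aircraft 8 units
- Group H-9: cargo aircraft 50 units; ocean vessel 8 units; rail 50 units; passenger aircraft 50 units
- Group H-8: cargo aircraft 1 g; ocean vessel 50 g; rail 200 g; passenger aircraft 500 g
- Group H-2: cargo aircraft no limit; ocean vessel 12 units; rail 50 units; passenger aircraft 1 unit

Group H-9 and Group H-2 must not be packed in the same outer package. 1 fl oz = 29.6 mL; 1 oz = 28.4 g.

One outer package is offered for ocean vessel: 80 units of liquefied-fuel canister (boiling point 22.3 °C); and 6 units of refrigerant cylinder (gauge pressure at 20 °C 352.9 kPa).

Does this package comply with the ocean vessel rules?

No

Boiling point 22.3 °C meets the Group H-1 criterion (Flammable Gas), so the liquefied-fuel canister is Group H-1.
The refrigerant cylinder has gauge pressure at 20 °C 352.9 kPa, which is > 280 kPa, so it is Group H-9 (Compressed Gas).
Group H-9 quantity: 6 units.
6 units ≤ 8 units (ocean vessel limit, Group H-9) — within limit.
Group H-1 quantity: 80 units.
80 units exceeds the ocean vessel limit of 50 units for Group H-1.
The segregation rule (Group H-9 with Group H-2) does not apply to Group H-9 with Group H-1.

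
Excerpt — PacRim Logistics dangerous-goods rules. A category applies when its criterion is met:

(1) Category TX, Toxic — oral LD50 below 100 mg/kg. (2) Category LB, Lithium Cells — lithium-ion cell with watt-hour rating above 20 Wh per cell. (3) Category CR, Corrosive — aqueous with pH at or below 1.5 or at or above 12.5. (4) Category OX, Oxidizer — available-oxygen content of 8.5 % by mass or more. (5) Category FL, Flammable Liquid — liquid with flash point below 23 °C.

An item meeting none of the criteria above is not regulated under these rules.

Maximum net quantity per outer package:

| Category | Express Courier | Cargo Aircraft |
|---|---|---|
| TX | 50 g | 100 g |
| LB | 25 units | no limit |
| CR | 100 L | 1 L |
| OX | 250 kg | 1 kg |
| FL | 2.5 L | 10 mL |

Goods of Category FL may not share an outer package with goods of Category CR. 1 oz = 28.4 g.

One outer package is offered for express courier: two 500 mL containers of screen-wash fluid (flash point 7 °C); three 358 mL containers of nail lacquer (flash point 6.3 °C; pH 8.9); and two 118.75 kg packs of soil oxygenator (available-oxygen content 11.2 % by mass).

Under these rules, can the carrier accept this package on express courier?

Yes

With flash point 7 °C (< 23 °C), the screen-wash fluid falls in Category FL.
The nail lacquer has flash point 6.3 °C, which is < 23 °C, so it is Category FL (Flammable Liquid).
Soil oxygenator: available-oxygen content 11.2 % by mass ≥ 8.5 % by mass → Category OX (Oxidizer).
Total Category FL: (two 500 mL containers = 1 L) + (three 358 mL containers = 1.074 L) = 2.074 L.
2.074 L ≤ 2.5 L (express courier limit, Category FL) — within limit.
Category OX quantity: two 118.75 kg packs = 237.5 kg.
That is within the Category OX express courier limit of 250 kg.
The segregation rule (Category FL with Category CR) does not apply to Category FL with Category OX.
Every hazard category is within its express courier limit and no segregation rule is violated.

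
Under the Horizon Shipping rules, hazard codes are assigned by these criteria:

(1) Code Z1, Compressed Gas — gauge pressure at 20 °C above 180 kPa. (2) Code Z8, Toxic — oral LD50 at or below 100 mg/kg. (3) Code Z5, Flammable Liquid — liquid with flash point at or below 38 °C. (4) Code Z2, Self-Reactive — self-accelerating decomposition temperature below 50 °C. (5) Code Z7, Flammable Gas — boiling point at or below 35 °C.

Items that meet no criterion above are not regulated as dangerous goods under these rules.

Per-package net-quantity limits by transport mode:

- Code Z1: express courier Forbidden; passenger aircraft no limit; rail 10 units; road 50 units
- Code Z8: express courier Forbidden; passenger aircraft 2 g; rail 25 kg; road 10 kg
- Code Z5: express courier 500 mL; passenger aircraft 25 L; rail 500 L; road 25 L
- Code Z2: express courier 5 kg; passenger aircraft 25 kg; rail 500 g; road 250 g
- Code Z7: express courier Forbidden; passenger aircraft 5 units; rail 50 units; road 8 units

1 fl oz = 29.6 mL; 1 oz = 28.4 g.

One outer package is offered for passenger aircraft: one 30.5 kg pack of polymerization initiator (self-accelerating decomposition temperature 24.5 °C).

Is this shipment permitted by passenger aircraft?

No

The polymerization initiator has self-accelerating decomposition temperature 24.5 °C, which is < 50 °C, so it is Code Z2 (Self-Reactive).
Code Z2 quantity: 30.5 kg.
That exceeds the Code Z2 passenger aircraft limit of 25 kg.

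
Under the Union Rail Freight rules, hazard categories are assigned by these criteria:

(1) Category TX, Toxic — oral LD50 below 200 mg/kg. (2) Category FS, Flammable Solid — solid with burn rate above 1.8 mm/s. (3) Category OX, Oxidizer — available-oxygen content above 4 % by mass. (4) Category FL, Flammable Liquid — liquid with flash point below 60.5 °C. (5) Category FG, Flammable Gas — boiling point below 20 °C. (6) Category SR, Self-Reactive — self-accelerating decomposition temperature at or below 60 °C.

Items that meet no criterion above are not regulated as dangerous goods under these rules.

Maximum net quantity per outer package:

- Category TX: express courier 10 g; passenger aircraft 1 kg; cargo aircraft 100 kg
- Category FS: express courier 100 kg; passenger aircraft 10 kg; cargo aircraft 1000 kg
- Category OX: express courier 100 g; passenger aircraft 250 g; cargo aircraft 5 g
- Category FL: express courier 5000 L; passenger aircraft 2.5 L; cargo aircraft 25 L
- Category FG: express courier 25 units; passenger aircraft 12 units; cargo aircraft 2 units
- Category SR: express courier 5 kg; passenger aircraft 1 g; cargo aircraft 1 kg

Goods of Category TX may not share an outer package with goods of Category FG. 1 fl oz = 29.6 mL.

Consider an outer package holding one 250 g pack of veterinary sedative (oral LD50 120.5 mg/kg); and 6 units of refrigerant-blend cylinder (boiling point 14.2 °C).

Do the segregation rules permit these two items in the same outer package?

No

Veterinary sedative: oral LD50 120.5 mg/kg < 200 mg/kg → Category TX (Toxic).
The refrigerant-blend cylinder has boiling point 14.2 °C, which is < 20 °C, so it is Category FG (Flammable Gas).
Category TX and Category FG may not share an outer package.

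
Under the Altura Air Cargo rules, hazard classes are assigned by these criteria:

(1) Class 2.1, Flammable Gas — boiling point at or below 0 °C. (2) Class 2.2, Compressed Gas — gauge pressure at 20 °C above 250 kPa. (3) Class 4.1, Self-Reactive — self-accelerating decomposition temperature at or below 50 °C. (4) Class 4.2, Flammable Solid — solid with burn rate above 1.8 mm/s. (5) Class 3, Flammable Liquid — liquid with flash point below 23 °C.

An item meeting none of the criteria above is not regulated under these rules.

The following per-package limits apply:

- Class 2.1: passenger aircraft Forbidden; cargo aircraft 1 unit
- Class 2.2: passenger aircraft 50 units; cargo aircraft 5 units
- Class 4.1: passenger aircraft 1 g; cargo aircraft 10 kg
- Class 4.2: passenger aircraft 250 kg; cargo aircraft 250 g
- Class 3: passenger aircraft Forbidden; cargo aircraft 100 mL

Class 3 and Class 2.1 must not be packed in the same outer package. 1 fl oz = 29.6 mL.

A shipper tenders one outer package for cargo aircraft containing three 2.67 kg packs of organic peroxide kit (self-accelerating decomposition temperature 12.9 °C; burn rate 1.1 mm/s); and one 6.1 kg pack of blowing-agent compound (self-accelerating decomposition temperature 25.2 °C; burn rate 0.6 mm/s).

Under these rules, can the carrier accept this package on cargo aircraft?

No

With self-accelerating decomposition temperature 12.9 °C (≤ 50 °C), the organic peroxide kit falls in Class 4.1.
With self-accelerating decomposition temperature 25.2 °C (≤ 50 °C), the blowing-agent compound falls in Class 4.1.
Total Class 4.1: (three 2.67 kg packs = 8.01 kg) + 6.1 kg = 14.11 kg.
14.11 kg > 10 kg (cargo aircraft limit, Class 4.1) — over the limit.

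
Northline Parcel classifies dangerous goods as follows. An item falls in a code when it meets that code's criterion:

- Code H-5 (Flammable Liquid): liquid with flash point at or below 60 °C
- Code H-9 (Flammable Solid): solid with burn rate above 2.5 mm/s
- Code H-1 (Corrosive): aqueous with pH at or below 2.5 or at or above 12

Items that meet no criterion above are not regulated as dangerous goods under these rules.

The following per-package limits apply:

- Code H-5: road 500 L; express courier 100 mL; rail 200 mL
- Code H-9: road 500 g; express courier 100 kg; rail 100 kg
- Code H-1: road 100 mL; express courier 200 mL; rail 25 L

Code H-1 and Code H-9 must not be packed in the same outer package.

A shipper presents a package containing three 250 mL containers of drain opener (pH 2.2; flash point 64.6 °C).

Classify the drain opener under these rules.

The drain opener has pH 2.2, which is ≤ 2.5, so it is Code H-1 (Corrosive).

Code H-1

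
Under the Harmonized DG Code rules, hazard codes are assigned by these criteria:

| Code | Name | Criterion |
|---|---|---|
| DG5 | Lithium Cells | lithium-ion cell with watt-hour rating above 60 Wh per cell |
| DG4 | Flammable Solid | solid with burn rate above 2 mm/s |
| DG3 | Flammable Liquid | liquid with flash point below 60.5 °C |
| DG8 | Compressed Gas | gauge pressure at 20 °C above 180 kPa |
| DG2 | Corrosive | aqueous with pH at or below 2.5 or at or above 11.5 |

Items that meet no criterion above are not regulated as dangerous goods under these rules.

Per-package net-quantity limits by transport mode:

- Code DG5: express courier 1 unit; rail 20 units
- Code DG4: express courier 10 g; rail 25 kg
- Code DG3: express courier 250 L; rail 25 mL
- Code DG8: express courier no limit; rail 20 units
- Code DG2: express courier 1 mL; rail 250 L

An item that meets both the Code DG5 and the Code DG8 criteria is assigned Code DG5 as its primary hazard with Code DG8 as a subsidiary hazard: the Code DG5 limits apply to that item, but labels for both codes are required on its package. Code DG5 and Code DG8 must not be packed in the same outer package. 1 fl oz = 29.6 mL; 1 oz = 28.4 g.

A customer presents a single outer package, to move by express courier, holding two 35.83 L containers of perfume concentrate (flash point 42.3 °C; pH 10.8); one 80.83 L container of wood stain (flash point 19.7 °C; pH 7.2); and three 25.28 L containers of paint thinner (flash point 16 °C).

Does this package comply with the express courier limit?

Yes

Perfume concentrate: flash point 42.3 °C < 60.5 °C → Code DG3 (Flammable Liquid).
Wood stain: flash point 19.7 °C < 60.5 °C → Code DG3 (Flammable Liquid).
With flash point 16 °C (< 60.5 °C), the paint thinner falls in Code DG3.
Code DG3 net quantity: (two 35.83 L containers = 71.66 L) + 80.83 L + (three 25.28 L containers = 75.84 L) = 228.33 L.
228.33 L ≤ 250 L (express courier limit, Code DG3) — within limit.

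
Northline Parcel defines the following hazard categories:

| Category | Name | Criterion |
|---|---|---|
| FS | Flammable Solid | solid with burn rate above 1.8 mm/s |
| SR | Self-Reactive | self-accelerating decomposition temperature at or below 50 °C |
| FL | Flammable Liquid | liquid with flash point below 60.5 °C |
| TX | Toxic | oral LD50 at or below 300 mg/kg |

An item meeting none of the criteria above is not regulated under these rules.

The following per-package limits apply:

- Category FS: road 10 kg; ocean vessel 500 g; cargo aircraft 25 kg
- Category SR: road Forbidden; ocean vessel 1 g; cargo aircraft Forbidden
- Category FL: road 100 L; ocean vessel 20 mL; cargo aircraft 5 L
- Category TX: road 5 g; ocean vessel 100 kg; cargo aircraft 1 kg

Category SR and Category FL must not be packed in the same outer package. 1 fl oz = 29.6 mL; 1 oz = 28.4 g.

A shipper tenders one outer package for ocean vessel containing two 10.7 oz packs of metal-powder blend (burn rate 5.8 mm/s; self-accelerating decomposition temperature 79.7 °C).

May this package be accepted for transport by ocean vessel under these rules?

Metal-powder blend: burn rate 5.8 mm/s > 1.8 mm/s → Category FS (Flammable Solid).
Category FS quantity: two 10.7 oz packs = 607.76 g.
607.76 g exceeds the ocean vessel limit of 500 g for Category FS.

No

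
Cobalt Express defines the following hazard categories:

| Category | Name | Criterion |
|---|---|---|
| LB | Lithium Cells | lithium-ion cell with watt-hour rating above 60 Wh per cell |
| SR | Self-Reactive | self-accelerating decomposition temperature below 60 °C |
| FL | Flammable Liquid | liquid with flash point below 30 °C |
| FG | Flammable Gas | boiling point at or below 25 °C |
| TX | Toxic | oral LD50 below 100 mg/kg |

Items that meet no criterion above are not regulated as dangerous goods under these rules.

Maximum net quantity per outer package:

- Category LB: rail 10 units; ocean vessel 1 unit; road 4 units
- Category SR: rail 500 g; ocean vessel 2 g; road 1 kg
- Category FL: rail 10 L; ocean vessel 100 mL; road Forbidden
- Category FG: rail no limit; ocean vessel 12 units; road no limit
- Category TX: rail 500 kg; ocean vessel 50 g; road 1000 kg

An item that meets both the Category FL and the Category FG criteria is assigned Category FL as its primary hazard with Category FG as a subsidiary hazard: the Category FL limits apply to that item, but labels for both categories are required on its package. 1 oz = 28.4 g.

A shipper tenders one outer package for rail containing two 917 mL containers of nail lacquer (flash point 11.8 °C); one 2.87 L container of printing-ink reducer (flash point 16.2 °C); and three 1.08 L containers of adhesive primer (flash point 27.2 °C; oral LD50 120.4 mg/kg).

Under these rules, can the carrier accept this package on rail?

Yes

Flash point 11.8 °C meets the Category FL criterion (Flammable Liquid), so the nail lacquer is Category FL.
With flash point 16.2 °C (< 30 °C), the printing-ink reducer falls in Category FL.
The adhesive primer has flash point 27.2 °C, which is < 30 °C, so it is Category FL (Flammable Liquid).
Total Category FL: (two 917 mL containers = 1.834 L) + 2.87 L + (three 1.08 L containers = 3.24 L) = 7.944 L.
That is within the Category FL rail limit of 10 L.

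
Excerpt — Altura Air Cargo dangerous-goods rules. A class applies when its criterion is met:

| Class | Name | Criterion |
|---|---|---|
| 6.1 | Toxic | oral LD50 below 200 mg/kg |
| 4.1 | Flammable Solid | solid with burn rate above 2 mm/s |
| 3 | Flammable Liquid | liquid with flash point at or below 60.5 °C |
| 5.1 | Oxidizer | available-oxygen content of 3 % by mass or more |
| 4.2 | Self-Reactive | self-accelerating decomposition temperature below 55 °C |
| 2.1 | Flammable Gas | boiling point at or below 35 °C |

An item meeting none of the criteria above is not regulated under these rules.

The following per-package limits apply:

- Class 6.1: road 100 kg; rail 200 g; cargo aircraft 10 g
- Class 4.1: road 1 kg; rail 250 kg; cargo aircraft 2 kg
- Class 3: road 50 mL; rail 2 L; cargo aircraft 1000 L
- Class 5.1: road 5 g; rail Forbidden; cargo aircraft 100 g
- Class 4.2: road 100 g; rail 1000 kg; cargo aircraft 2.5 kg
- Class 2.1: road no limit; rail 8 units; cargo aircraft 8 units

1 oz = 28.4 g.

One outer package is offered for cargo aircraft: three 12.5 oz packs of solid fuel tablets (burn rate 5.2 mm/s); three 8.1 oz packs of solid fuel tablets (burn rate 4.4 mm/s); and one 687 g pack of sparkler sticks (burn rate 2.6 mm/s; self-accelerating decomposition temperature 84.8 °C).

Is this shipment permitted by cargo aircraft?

Burn rate 5.2 mm/s meets the Class 4.1 criterion (Flammable Solid), so the solid fuel tablets are Class 4.1.
With burn rate 4.4 mm/s (> 2 mm/s), the solid fuel tablets fall in Class 4.1.
With burn rate 2.6 mm/s (> 2 mm/s), the sparkler sticks fall in Class 4.1.
Class 4.1 net quantity: (three 12.5 oz packs = 1.065 kg) + (three 8.1 oz packs = 690.12 g) + 687 g = 2442.12 g.
That exceeds the Class 4.1 cargo aircraft limit of 2 kg.

No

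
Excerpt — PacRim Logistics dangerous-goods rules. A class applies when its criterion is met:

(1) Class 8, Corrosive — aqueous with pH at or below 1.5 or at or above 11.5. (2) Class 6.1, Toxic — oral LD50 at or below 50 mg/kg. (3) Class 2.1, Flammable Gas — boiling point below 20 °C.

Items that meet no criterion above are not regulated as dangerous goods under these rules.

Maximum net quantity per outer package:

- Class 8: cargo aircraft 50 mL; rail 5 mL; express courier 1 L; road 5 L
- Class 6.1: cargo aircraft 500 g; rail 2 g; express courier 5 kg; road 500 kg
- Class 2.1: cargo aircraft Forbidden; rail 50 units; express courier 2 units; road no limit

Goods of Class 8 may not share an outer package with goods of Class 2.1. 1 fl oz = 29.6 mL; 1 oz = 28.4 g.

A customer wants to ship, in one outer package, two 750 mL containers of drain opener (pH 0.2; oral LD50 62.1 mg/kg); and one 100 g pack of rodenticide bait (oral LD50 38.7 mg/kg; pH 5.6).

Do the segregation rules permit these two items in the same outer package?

Yes

Drain opener: pH 0.2 ≤ 1.5 → Class 8 (Corrosive).
Oral LD50 38.7 mg/kg meets the Class 6.1 criterion (Toxic), so the rodenticide bait is Class 6.1.
No segregation rule bars Class 8 with Class 6.1.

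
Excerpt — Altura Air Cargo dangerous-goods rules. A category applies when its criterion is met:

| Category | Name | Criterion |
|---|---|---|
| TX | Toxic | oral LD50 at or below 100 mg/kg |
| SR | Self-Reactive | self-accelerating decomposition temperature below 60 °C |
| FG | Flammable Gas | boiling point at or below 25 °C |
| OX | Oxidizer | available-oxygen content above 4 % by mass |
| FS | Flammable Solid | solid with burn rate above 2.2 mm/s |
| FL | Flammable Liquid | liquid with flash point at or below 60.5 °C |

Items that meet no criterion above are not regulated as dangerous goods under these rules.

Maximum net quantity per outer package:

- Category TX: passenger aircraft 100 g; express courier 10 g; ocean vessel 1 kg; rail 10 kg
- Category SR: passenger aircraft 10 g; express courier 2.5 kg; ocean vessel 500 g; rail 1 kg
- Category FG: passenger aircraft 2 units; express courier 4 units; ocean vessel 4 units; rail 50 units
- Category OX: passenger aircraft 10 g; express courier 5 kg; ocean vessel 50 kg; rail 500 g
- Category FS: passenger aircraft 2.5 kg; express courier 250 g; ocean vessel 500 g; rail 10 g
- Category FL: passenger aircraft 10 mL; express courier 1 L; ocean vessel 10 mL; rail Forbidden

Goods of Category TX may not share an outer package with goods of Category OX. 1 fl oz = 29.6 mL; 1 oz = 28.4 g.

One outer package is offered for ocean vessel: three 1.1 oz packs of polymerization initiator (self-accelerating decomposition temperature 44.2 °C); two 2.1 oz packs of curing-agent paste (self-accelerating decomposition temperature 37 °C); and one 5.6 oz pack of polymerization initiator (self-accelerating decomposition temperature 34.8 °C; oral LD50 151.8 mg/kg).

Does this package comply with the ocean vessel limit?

Yes

Polymerization initiator: self-accelerating decomposition temperature 44.2 °C < 60 °C → Category SR (Self-Reactive).
Curing-agent paste: self-accelerating decomposition temperature 37 °C < 60 °C → Category SR (Self-Reactive).
Polymerization initiator: self-accelerating decomposition temperature 34.8 °C < 60 °C → Category SR (Self-Reactive).
Total Category SR: (three 1.1 oz packs = 93.72 g) + (two 2.1 oz packs = 119.28 g) + (one 5.6 oz pack = 159.04 g) = 372.04 g.
372.04 g ≤ 500 g (ocean vessel limit, Category SR) — within limit.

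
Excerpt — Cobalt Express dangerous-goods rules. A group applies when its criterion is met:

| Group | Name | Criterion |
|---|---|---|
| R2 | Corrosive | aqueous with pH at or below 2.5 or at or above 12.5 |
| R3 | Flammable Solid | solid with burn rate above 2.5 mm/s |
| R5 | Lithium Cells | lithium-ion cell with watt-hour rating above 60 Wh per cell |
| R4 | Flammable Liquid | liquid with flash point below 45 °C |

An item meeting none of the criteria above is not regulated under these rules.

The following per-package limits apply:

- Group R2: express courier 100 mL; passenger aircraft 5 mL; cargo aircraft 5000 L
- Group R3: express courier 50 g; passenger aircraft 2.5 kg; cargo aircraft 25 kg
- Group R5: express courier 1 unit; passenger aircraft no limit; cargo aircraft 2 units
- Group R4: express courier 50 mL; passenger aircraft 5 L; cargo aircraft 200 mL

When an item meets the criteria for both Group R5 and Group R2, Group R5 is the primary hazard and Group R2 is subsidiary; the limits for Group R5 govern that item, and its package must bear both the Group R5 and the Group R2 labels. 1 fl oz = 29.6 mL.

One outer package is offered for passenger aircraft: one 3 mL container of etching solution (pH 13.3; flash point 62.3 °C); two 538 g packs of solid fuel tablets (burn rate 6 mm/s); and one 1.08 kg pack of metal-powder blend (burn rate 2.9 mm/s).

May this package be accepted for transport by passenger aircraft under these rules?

The etching solution has pH 13.3, which is ≥ 12.5, so it is Group R2 (Corrosive).
Solid fuel tablets: burn rate 6 mm/s > 2.5 mm/s → Group R3 (Flammable Solid).
With burn rate 2.9 mm/s (> 2.5 mm/s), the metal-powder blend falls in Group R3.
Group R3 net quantity: (two 538 g packs = 1.076 kg) + 1.08 kg = 2.156 kg.
That is within the Group R3 passenger aircraft limit of 2.5 kg.
Group R2 quantity: 3 mL.
3 mL is within the passenger aircraft limit of 5 mL for Group R2.
Every hazard group is within its passenger aircraft limit and no segregation rule is violated.

Yes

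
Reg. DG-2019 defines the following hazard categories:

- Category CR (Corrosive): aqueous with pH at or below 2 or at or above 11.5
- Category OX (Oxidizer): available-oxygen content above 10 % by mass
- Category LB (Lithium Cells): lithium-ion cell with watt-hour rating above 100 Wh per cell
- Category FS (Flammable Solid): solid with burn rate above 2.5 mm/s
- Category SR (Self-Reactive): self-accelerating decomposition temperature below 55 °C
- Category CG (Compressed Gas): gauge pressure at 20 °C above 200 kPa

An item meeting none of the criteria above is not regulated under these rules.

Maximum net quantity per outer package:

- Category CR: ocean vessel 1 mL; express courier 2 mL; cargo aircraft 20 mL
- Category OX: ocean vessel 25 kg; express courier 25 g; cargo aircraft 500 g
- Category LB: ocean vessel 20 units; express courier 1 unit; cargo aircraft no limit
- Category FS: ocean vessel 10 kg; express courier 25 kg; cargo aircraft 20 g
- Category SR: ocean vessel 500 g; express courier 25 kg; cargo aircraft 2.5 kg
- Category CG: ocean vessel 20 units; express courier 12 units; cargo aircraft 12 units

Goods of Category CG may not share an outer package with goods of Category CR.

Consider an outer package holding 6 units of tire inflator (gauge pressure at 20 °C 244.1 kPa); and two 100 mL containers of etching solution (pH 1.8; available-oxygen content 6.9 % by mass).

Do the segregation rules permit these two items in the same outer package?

Tire inflator: gauge pressure at 20 °C 244.1 kPa > 200 kPa → Category CG (Compressed Gas).
The etching solution has pH 1.8, which is ≤ 2, so it is Category CR (Corrosive).
Category CG and Category CR may not share an outer package.

No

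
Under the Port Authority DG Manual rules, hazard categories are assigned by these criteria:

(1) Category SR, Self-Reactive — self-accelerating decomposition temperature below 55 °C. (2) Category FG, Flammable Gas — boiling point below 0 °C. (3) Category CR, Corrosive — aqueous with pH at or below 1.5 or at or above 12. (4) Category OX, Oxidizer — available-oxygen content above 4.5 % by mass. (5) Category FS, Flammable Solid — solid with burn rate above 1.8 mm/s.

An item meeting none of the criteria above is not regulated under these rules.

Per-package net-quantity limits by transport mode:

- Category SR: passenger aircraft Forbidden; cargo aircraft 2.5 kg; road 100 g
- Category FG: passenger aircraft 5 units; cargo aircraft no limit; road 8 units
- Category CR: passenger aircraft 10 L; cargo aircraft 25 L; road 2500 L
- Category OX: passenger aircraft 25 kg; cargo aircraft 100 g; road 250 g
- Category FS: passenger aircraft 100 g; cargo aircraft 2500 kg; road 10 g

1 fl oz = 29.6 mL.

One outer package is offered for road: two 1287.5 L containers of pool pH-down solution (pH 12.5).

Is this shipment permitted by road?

pH 12.5 meets the Category CR criterion (Corrosive), so the pool pH-down solution is Category CR.
Category CR quantity: two 1287.5 L containers = 2575 L.
That exceeds the Category CR road limit of 2500 L.

No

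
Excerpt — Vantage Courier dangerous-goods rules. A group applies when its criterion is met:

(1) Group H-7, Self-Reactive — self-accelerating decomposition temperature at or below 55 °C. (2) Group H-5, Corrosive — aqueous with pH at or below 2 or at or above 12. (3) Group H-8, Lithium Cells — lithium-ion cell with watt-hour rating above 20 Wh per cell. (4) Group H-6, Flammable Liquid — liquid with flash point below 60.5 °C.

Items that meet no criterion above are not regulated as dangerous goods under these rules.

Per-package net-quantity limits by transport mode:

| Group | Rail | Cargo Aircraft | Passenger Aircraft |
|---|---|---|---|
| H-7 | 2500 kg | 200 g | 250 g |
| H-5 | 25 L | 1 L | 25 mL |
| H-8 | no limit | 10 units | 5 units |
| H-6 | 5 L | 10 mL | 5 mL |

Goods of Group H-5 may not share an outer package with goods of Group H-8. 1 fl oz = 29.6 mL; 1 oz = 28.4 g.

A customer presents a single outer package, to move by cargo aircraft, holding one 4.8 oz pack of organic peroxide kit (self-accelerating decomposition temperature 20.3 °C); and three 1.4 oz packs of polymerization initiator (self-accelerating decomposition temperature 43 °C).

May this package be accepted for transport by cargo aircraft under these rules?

Organic peroxide kit: self-accelerating decomposition temperature 20.3 °C ≤ 55 °C → Group H-7 (Self-Reactive).
With self-accelerating decomposition temperature 43 °C (≤ 55 °C), the polymerization initiator falls in Group H-7.
Group H-7 net quantity: (one 4.8 oz pack = 136.32 g) + (three 1.4 oz packs = 119.28 g) = 255.6 g.
That exceeds the Group H-7 cargo aircraft limit of 200 g.

No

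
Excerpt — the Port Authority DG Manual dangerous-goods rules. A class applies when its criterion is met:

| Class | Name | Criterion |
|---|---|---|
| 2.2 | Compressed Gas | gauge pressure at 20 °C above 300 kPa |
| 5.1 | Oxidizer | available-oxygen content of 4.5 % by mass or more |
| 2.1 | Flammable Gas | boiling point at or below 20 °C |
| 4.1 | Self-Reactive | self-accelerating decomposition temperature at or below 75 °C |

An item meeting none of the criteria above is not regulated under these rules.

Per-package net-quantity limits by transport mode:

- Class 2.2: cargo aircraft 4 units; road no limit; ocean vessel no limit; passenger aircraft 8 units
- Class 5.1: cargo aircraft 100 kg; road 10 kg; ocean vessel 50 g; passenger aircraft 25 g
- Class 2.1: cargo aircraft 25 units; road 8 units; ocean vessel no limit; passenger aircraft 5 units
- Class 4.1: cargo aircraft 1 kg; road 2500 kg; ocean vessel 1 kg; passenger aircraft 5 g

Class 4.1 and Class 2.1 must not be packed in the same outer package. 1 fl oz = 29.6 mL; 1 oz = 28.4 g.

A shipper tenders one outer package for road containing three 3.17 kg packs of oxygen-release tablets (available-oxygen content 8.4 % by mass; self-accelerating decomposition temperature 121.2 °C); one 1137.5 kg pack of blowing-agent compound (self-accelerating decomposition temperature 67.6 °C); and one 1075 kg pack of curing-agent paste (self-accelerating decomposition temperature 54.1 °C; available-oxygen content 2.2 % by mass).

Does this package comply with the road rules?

Available-oxygen content 8.4 % by mass meets the Class 5.1 criterion (Oxidizer), so the oxygen-release tablets are Class 5.1.
With self-accelerating decomposition temperature 67.6 °C (≤ 75 °C), the blowing-agent compound falls in Class 4.1.
Self-accelerating decomposition temperature 54.1 °C meets the Class 4.1 criterion (Self-Reactive), so the curing-agent paste is Class 4.1.
Class 4.1 net quantity: 1137.5 kg + 1075 kg = 2212.5 kg.
2212.5 kg is within the road limit of 2500 kg for Class 4.1.
Class 5.1 quantity: three 3.17 kg packs = 9.51 kg.
9.51 kg ≤ 10 kg (road limit, Class 5.1) — within limit.
The segregation rule (Class 4.1 with Class 2.1) does not apply to Class 4.1 with Class 5.1.
Every hazard class is within its road limit and no segregation rule is violated.

Yes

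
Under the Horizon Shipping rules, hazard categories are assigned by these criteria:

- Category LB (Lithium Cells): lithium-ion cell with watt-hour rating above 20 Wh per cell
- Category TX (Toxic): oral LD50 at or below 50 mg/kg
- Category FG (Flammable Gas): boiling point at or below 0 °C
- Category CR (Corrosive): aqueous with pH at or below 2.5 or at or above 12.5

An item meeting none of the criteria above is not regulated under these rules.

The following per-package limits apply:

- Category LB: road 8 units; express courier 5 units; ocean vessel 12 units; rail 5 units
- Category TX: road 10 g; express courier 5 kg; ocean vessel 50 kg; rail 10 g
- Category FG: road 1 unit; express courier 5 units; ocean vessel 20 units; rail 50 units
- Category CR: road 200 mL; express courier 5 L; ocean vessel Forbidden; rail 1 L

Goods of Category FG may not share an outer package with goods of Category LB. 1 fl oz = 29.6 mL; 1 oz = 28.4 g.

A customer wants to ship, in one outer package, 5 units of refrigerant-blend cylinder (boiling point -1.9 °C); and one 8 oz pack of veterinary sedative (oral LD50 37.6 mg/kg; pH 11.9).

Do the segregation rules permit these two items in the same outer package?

Refrigerant-blend cylinder: boiling point -1.9 °C ≤ 0 °C → Category FG (Flammable Gas).
With oral LD50 37.6 mg/kg (≤ 50 mg/kg), the veterinary sedative falls in Category TX.
No segregation rule bars Category FG with Category TX.

Yes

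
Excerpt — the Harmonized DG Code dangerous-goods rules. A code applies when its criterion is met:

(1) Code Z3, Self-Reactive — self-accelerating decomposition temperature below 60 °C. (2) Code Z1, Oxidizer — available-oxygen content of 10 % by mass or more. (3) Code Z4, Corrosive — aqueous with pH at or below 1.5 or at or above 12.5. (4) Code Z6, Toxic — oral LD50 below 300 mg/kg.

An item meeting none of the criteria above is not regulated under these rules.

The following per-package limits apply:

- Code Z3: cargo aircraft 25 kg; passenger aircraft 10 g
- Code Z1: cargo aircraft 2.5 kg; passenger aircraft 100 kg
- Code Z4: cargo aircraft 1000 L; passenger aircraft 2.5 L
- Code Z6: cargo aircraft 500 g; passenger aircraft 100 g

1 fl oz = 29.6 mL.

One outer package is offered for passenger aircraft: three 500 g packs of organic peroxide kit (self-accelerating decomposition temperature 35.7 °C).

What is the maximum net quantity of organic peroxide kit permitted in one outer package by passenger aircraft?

With self-accelerating decomposition temperature 35.7 °C (< 60 °C), the organic peroxide kit falls in Code Z3.
The passenger aircraft limit for Code Z3 is 10 g.

10 g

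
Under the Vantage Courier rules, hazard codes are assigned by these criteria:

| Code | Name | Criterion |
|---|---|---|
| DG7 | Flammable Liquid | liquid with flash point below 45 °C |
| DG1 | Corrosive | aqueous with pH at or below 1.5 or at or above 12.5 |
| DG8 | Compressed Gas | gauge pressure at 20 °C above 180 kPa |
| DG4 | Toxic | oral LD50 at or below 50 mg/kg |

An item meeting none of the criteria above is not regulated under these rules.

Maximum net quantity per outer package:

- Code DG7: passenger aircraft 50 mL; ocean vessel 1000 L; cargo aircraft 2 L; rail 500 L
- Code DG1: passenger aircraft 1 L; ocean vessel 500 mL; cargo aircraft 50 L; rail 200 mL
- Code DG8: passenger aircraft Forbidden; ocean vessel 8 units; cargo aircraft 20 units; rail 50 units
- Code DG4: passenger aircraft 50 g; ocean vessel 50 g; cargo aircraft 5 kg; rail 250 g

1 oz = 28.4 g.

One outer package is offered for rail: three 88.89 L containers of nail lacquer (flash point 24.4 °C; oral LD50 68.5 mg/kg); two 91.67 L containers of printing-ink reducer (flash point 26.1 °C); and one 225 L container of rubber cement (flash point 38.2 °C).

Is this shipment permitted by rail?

With flash point 24.4 °C (< 45 °C), the nail lacquer falls in Code DG7.
The printing-ink reducer has flash point 26.1 °C, which is < 45 °C, so it is Code DG7 (Flammable Liquid).
With flash point 38.2 °C (< 45 °C), the rubber cement falls in Code DG7.
Total Code DG7: (three 88.89 L containers = 266.67 L) + (two 91.67 L containers = 183.34 L) + 225 L = 675.01 L.
That exceeds the Code DG7 rail limit of 500 L.

No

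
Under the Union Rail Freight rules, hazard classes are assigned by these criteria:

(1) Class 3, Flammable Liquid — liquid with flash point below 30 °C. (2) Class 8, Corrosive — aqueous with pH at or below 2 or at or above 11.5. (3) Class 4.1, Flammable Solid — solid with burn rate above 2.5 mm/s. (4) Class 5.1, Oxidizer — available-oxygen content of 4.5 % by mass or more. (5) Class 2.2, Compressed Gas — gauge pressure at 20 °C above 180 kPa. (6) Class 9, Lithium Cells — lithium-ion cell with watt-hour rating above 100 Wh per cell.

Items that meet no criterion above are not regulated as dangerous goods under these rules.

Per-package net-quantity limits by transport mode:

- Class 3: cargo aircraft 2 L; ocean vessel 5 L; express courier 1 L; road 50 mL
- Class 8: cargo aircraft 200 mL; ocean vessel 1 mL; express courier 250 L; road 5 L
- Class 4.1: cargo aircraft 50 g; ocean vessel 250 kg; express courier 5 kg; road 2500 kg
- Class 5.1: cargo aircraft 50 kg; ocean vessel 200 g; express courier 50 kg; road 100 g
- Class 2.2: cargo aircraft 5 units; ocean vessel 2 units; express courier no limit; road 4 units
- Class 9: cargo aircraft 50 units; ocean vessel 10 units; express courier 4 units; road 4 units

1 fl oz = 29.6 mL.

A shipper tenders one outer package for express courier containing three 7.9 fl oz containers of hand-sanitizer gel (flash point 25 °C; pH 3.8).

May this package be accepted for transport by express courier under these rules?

Hand-sanitizer gel: flash point 25 °C < 30 °C → Class 3 (Flammable Liquid).
Class 3 quantity: three 7.9 fl oz containers = 701.52 mL.
701.52 mL ≤ 1 L (express courier limit, Class 3) — within limit.

Yes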